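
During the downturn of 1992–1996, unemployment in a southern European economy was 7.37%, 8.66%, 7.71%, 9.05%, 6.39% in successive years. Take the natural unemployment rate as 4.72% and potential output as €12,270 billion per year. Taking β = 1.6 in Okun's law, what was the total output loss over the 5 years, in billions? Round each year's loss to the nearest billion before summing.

€3,059 billion

Year 1992: gap = -1.6 × (7.37 - 4.72) = -4.24%, loss ≈ 12270 × 4.24/100 ≈ 520.
Year 1993: gap = -1.6 × (8.66 - 4.72) = -6.304%, loss ≈ 12270 × 6.304/100 ≈ 774.
Year 1994: gap = -1.6 × (7.71 - 4.72) = -4.784%, loss ≈ 12270 × 4.784/100 ≈ 587.
Year 1995: gap = -1.6 × (9.05 - 4.72) = -6.928%, loss ≈ 12270 × 6.928/100 ≈ 850.
Year 1996: gap = -1.6 × (6.39 - 4.72) = -2.672%, loss ≈ 12270 × 2.672/100 ≈ 328.
Total lost output = 520 + 774 + 587 + 850 + 328 = 3059 billion.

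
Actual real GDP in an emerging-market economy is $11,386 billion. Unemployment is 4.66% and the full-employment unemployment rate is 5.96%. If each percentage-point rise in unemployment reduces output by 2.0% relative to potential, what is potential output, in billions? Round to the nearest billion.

Unemployment gap = 4.66 - 5.96 = -1.3 points, so output gap = -2 × (-1.3) = 2.6%.
Since Y = Y* × (1 + gap/100), Y* = 11386/1.026 ≈ 11097 billion.

$11,097 billion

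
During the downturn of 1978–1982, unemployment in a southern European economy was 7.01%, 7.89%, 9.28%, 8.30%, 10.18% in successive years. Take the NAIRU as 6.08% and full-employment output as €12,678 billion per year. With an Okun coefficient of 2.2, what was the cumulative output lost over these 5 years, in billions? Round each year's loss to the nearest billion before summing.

€3,420 billion

Year 1978: gap = -2.2 × (7.01 - 6.08) = -2.046%, loss ≈ 12678 × 2.046/100 ≈ 259.
Year 1979: gap = -2.2 × (7.89 - 6.08) = -3.982%, loss ≈ 12678 × 3.982/100 ≈ 505.
Year 1980: gap = -2.2 × (9.28 - 6.08) = -7.04%, loss ≈ 12678 × 7.04/100 ≈ 893.
Year 1981: gap = -2.2 × (8.3 - 6.08) = -4.884%, loss ≈ 12678 × 4.884/100 ≈ 619.
Year 1982: gap = -2.2 × (10.18 - 6.08) = -9.02%, loss ≈ 12678 × 9.02/100 ≈ 1144.
Total lost output = 259 + 505 + 893 + 619 + 1144 = 3420 billion.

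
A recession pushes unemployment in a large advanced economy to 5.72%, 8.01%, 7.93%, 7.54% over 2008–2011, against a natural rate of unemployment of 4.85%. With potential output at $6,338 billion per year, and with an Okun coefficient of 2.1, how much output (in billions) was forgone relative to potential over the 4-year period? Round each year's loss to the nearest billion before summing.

$1,305 billion

Year 2008: gap = -2.1 × (5.72 - 4.85) = -1.827%, loss ≈ 6338 × 1.827/100 ≈ 116.
Year 2009: gap = -2.1 × (8.01 - 4.85) = -6.636%, loss ≈ 6338 × 6.636/100 ≈ 421.
Year 2010: gap = -2.1 × (7.93 - 4.85) = -6.468%, loss ≈ 6338 × 6.468/100 ≈ 410.
Year 2011: gap = -2.1 × (7.54 - 4.85) = -5.649%, loss ≈ 6338 × 5.649/100 ≈ 358.
Total lost output = 116 + 421 + 410 + 358 = 1305 billion.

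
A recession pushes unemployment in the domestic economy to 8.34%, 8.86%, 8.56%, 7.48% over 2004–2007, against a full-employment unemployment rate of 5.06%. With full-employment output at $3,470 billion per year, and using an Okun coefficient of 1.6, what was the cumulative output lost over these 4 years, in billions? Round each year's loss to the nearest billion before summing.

$721 billion

Year 2004: gap = -1.6 × (8.34 - 5.06) = -5.248%, loss ≈ 3470 × 5.248/100 ≈ 182.
Year 2005: gap = -1.6 × (8.86 - 5.06) = -6.08%, loss ≈ 3470 × 6.08/100 ≈ 211.
Year 2006: gap = -1.6 × (8.56 - 5.06) = -5.6%, loss ≈ 3470 × 5.6/100 ≈ 194.
Year 2007: gap = -1.6 × (7.48 - 5.06) = -3.872%, loss ≈ 3470 × 3.872/100 ≈ 134.
Total lost output = 182 + 211 + 194 + 134 = 721 billion.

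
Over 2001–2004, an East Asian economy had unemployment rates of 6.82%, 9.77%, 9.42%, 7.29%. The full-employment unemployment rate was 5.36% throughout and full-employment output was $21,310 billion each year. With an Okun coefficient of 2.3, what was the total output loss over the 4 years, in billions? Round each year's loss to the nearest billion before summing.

$5,813 billion

Year 2001: gap = -2.3 × (6.82 - 5.36) = -3.358%, loss ≈ 21310 × 3.358/100 ≈ 716.
Year 2002: gap = -2.3 × (9.77 - 5.36) = -10.143%, loss ≈ 21310 × 10.143/100 ≈ 2161.
Year 2003: gap = -2.3 × (9.42 - 5.36) = -9.338%, loss ≈ 21310 × 9.338/100 ≈ 1990.
Year 2004: gap = -2.3 × (7.29 - 5.36) = -4.439%, loss ≈ 21310 × 4.439/100 ≈ 946.
Total lost output = 716 + 2161 + 1990 + 946 = 5813 billion.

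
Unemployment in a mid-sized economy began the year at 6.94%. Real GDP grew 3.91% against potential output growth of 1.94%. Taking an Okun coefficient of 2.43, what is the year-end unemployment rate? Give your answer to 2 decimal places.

Growth-rate Okun's law: g_Y = g_Y* - β × Δu, so Δu = (g_Y* - g_Y)/β.
Δu = (1.94 - 3.91)/2.43 = -1.97/2.43 = -0.81 percentage points.
Year-end unemployment = 6.94 - 0.81 = 6.13%.

6.13%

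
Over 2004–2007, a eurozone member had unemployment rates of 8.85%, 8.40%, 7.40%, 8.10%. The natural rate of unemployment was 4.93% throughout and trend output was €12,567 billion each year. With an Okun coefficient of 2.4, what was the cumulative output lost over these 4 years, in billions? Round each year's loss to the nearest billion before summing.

Year 2004: gap = -2.4 × (8.85 - 4.93) = -9.408%, loss ≈ 12567 × 9.408/100 ≈ 1182.
Year 2005: gap = -2.4 × (8.4 - 4.93) = -8.328%, loss ≈ 12567 × 8.328/100 ≈ 1047.
Year 2006: gap = -2.4 × (7.4 - 4.93) = -5.928%, loss ≈ 12567 × 5.928/100 ≈ 745.
Year 2007: gap = -2.4 × (8.1 - 4.93) = -7.608%, loss ≈ 12567 × 7.608/100 ≈ 956.
Total lost output = 1182 + 1047 + 745 + 956 = 3930 billion.

€3,930 billion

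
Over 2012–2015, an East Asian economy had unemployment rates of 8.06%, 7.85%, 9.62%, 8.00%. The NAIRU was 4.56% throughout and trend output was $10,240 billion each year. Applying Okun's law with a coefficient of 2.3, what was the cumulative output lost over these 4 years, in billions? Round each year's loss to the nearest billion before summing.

$3,601 billion

Year 2012: gap = -2.3 × (8.06 - 4.56) = -8.05%, loss ≈ 10240 × 8.05/100 ≈ 824.
Year 2013: gap = -2.3 × (7.85 - 4.56) = -7.567%, loss ≈ 10240 × 7.567/100 ≈ 775.
Year 2014: gap = -2.3 × (9.62 - 4.56) = -11.638%, loss ≈ 10240 × 11.638/100 ≈ 1192.
Year 2015: gap = -2.3 × (8 - 4.56) = -7.912%, loss ≈ 10240 × 7.912/100 ≈ 810.
Total lost output = 824 + 775 + 1192 + 810 = 3601 billion.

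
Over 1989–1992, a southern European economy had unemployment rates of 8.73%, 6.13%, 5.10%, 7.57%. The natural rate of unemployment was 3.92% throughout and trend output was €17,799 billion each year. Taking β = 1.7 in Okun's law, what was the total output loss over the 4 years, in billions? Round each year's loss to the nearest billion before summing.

€3,585 billion

Year 1989: gap = -1.7 × (8.73 - 3.92) = -8.177%, loss ≈ 17799 × 8.177/100 ≈ 1455.
Year 1990: gap = -1.7 × (6.13 - 3.92) = -3.757%, loss ≈ 17799 × 3.757/100 ≈ 669.
Year 1991: gap = -1.7 × (5.1 - 3.92) = -2.006%, loss ≈ 17799 × 2.006/100 ≈ 357.
Year 1992: gap = -1.7 × (7.57 - 3.92) = -6.205%, loss ≈ 17799 × 6.205/100 ≈ 1104.
Total lost output = 1455 + 669 + 357 + 1104 = 3585 billion.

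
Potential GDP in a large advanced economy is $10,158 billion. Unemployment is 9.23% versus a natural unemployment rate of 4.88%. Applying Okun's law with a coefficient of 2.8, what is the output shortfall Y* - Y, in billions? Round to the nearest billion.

Output gap = -2.8 × (9.23 - 4.88) = -2.8 × 4.35 = -12.18%.
Actual GDP ≈ 10158 × 0.8782 ≈ 8921 billion, so the shortfall is 10158 - 8921 = 1237 billion.

$1,237 billion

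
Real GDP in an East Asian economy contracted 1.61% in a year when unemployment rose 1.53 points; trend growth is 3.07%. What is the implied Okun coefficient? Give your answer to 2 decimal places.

Growth form: g_Y = g_Y* - β × Δu, so β = (g_Y* - g_Y)/Δu.
β = (3.07 + 1.61)/1.53 = 4.68/1.53 = 3.06.

β ≈ 3.06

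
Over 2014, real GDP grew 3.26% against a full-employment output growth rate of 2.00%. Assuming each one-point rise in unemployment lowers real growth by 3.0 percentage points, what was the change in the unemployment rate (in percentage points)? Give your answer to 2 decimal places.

-0.42 percentage points

Growth-rate Okun's law: g_Y = g_Y* - β × Δu, so Δu = (g_Y* - g_Y)/β.
Δu = (2 - 3.26)/3.0 = -1.26/3.0 = -0.42 percentage points.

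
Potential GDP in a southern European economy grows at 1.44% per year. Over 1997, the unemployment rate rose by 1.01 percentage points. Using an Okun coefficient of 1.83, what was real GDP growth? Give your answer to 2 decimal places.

-0.41%

Growth-rate Okun's law: g_Y = g_Y* - β × Δu.
g_Y = 1.44 - 1.83 × (1.01) = 1.44 - 1.8483 = -0.4083%, i.e. -0.41% to 2 d.p.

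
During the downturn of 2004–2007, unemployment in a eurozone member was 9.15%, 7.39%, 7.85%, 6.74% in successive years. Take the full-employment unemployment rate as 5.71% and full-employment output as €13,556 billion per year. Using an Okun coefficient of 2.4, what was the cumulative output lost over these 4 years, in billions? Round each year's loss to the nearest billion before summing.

€2,697 billion

Year 2004: gap = -2.4 × (9.15 - 5.71) = -8.256%, loss ≈ 13556 × 8.256/100 ≈ 1119.
Year 2005: gap = -2.4 × (7.39 - 5.71) = -4.032%, loss ≈ 13556 × 4.032/100 ≈ 547.
Year 2006: gap = -2.4 × (7.85 - 5.71) = -5.136%, loss ≈ 13556 × 5.136/100 ≈ 696.
Year 2007: gap = -2.4 × (6.74 - 5.71) = -2.472%, loss ≈ 13556 × 2.472/100 ≈ 335.
Total lost output = 1119 + 547 + 696 + 335 = 2697 billion.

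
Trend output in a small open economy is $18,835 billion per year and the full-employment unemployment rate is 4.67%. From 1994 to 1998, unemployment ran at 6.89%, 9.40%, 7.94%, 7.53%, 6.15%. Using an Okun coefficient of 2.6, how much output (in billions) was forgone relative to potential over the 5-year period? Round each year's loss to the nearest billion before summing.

Year 1994: gap = -2.6 × (6.89 - 4.67) = -5.772%, loss ≈ 18835 × 5.772/100 ≈ 1087.
Year 1995: gap = -2.6 × (9.4 - 4.67) = -12.298%, loss ≈ 18835 × 12.298/100 ≈ 2316.
Year 1996: gap = -2.6 × (7.94 - 4.67) = -8.502%, loss ≈ 18835 × 8.502/100 ≈ 1601.
Year 1997: gap = -2.6 × (7.53 - 4.67) = -7.436%, loss ≈ 18835 × 7.436/100 ≈ 1401.
Year 1998: gap = -2.6 × (6.15 - 4.67) = -3.848%, loss ≈ 18835 × 3.848/100 ≈ 725.
Total lost output = 1087 + 2316 + 1601 + 1401 + 725 = 7130 billion.

$7,130 billion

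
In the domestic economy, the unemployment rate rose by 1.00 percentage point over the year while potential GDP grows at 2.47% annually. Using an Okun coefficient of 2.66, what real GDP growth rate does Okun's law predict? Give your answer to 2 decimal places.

-0.19%

Growth-rate Okun's law: g_Y = g_Y* - β × Δu.
g_Y = 2.47 - 2.66 × (1.00) = 2.47 - 2.66 = -0.19%, i.e. -0.19% to 2 d.p.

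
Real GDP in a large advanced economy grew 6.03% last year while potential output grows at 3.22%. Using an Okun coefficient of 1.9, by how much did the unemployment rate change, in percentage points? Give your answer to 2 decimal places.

-1.48 percentage points

Growth-rate Okun's law: g_Y = g_Y* - β × Δu, so Δu = (g_Y* - g_Y)/β.
Δu = (3.22 - 6.03)/1.9 = -2.81/1.9 = -1.48 percentage points.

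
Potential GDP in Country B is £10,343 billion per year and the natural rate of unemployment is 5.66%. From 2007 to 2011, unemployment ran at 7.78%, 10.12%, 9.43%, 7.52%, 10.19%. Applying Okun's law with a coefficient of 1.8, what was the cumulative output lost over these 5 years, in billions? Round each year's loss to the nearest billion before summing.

£3,116 billion

Year 2007: gap = -1.8 × (7.78 - 5.66) = -3.816%, loss ≈ 10343 × 3.816/100 ≈ 395.
Year 2008: gap = -1.8 × (10.12 - 5.66) = -8.028%, loss ≈ 10343 × 8.028/100 ≈ 830.
Year 2009: gap = -1.8 × (9.43 - 5.66) = -6.786%, loss ≈ 10343 × 6.786/100 ≈ 702.
Year 2010: gap = -1.8 × (7.52 - 5.66) = -3.348%, loss ≈ 10343 × 3.348/100 ≈ 346.
Year 2011: gap = -1.8 × (10.19 - 5.66) = -8.154%, loss ≈ 10343 × 8.154/100 ≈ 843.
Total lost output = 395 + 830 + 702 + 346 + 843 = 3116 billion.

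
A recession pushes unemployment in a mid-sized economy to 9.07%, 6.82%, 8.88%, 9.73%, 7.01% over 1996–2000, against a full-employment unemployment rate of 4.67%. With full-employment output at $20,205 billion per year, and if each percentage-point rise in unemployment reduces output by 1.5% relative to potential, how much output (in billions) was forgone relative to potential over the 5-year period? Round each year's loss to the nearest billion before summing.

Year 1996: gap = -1.5 × (9.07 - 4.67) = -6.6%, loss ≈ 20205 × 6.6/100 ≈ 1334.
Year 1997: gap = -1.5 × (6.82 - 4.67) = -3.225%, loss ≈ 20205 × 3.225/100 ≈ 652.
Year 1998: gap = -1.5 × (8.88 - 4.67) = -6.315%, loss ≈ 20205 × 6.315/100 ≈ 1276.
Year 1999: gap = -1.5 × (9.73 - 4.67) = -7.59%, loss ≈ 20205 × 7.59/100 ≈ 1534.
Year 2000: gap = -1.5 × (7.01 - 4.67) = -3.51%, loss ≈ 20205 × 3.51/100 ≈ 709.
Total lost output = 1334 + 652 + 1276 + 1534 + 709 = 5505 billion.

$5,505 billion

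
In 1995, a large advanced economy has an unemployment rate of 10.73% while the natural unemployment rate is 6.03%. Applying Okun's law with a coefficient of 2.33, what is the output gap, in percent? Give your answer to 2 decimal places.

The unemployment gap is 10.73 - 6.03 = 4.7 percentage points.
Okun's law gives an output gap of -2.33 × 4.7 = -10.951%, i.e. 10.95% below potential.

-10.95%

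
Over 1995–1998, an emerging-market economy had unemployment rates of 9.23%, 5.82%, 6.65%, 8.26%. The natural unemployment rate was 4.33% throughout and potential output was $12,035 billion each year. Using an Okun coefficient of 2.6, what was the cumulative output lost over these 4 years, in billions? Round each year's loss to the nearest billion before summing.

$3,955 billion

Year 1995: gap = -2.6 × (9.23 - 4.33) = -12.74%, loss ≈ 12035 × 12.74/100 ≈ 1533.
Year 1996: gap = -2.6 × (5.82 - 4.33) = -3.874%, loss ≈ 12035 × 3.874/100 ≈ 466.
Year 1997: gap = -2.6 × (6.65 - 4.33) = -6.032%, loss ≈ 12035 × 6.032/100 ≈ 726.
Year 1998: gap = -2.6 × (8.26 - 4.33) = -10.218%, loss ≈ 12035 × 10.218/100 ≈ 1230.
Total lost output = 1533 + 466 + 726 + 1230 = 3955 billion.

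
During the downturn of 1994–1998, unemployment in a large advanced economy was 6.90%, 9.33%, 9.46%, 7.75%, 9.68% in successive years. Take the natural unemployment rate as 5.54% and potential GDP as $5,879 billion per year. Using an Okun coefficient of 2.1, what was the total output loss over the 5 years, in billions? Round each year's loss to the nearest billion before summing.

Year 1994: gap = -2.1 × (6.9 - 5.54) = -2.856%, loss ≈ 5879 × 2.856/100 ≈ 168.
Year 1995: gap = -2.1 × (9.33 - 5.54) = -7.959%, loss ≈ 5879 × 7.959/100 ≈ 468.
Year 1996: gap = -2.1 × (9.46 - 5.54) = -8.232%, loss ≈ 5879 × 8.232/100 ≈ 484.
Year 1997: gap = -2.1 × (7.75 - 5.54) = -4.641%, loss ≈ 5879 × 4.641/100 ≈ 273.
Year 1998: gap = -2.1 × (9.68 - 5.54) = -8.694%, loss ≈ 5879 × 8.694/100 ≈ 511.
Total lost output = 168 + 468 + 484 + 273 + 511 = 1904 billion.

$1,904 billion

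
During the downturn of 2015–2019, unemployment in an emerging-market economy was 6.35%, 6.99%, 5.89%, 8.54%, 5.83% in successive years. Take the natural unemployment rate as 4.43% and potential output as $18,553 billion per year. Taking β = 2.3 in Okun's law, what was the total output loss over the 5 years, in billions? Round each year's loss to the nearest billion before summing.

Year 2015: gap = -2.3 × (6.35 - 4.43) = -4.416%, loss ≈ 18553 × 4.416/100 ≈ 819.
Year 2016: gap = -2.3 × (6.99 - 4.43) = -5.888%, loss ≈ 18553 × 5.888/100 ≈ 1092.
Year 2017: gap = -2.3 × (5.89 - 4.43) = -3.358%, loss ≈ 18553 × 3.358/100 ≈ 623.
Year 2018: gap = -2.3 × (8.54 - 4.43) = -9.453%, loss ≈ 18553 × 9.453/100 ≈ 1754.
Year 2019: gap = -2.3 × (5.83 - 4.43) = -3.22%, loss ≈ 18553 × 3.22/100 ≈ 597.
Total lost output = 819 + 1092 + 623 + 1754 + 597 = 4885 billion.

$4,885 billion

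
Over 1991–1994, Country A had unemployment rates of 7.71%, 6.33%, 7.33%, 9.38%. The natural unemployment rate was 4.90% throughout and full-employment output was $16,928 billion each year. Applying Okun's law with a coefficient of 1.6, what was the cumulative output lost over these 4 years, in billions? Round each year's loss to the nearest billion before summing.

$3,019 billion

Year 1991: gap = -1.6 × (7.71 - 4.9) = -4.496%, loss ≈ 16928 × 4.496/100 ≈ 761.
Year 1992: gap = -1.6 × (6.33 - 4.9) = -2.288%, loss ≈ 16928 × 2.288/100 ≈ 387.
Year 1993: gap = -1.6 × (7.33 - 4.9) = -3.888%, loss ≈ 16928 × 3.888/100 ≈ 658.
Year 1994: gap = -1.6 × (9.38 - 4.9) = -7.168%, loss ≈ 16928 × 7.168/100 ≈ 1213.
Total lost output = 761 + 387 + 658 + 1213 = 3019 billion.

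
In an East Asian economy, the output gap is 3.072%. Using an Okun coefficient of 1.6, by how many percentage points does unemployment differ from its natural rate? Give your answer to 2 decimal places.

Okun's law: output gap = -β × (u - u*), so u - u* = -(output gap)/β.
u - u* = -(3.072)/1.6 = -1.92 percentage points.

-1.92 percentage points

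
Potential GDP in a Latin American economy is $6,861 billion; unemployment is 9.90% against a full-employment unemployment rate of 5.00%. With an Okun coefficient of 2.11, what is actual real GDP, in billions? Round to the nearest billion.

$6,152 billion

Unemployment gap = 9.9 - 5 = 4.9 points, so the output gap is -2.11 × 4.9 = -10.339%.
Actual GDP = 6861 × (1 - 10.339/100) = 6861 × 0.89661 ≈ 6152 billion.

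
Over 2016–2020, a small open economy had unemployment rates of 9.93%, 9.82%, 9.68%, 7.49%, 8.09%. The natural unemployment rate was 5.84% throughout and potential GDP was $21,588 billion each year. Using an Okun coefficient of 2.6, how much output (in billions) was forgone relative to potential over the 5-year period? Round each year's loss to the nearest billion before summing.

$8,874 billion

Year 2016: gap = -2.6 × (9.93 - 5.84) = -10.634%, loss ≈ 21588 × 10.634/100 ≈ 2296.
Year 2017: gap = -2.6 × (9.82 - 5.84) = -10.348%, loss ≈ 21588 × 10.348/100 ≈ 2234.
Year 2018: gap = -2.6 × (9.68 - 5.84) = -9.984%, loss ≈ 21588 × 9.984/100 ≈ 2155.
Year 2019: gap = -2.6 × (7.49 - 5.84) = -4.29%, loss ≈ 21588 × 4.29/100 ≈ 926.
Year 2020: gap = -2.6 × (8.09 - 5.84) = -5.85%, loss ≈ 21588 × 5.85/100 ≈ 1263.
Total lost output = 2296 + 2234 + 2155 + 926 + 1263 = 8874 billion.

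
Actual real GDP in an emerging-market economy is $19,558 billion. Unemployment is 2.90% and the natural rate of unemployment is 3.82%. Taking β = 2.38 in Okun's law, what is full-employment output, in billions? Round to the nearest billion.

$19,139 billion

Unemployment gap = 2.9 - 3.82 = -0.92 points, so output gap = -2.38 × (-0.92) = 2.1896%.
Since Y = Y* × (1 + gap/100), Y* = 19558/1.021896 ≈ 19139 billion.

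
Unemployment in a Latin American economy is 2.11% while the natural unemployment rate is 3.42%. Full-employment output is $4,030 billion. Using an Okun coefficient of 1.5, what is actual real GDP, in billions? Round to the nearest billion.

$4,109 billion

Unemployment gap = 2.11 - 3.42 = -1.31 points, so the output gap is -1.5 × (-1.31) = 1.965%.
Actual GDP = 4030 × (1 + 1.965/100) = 4030 × 1.01965 ≈ 4109 billion.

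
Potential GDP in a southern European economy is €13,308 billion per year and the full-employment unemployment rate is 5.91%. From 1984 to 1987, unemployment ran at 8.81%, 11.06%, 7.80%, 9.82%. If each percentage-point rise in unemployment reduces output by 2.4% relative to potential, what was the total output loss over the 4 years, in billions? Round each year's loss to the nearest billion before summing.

Year 1984: gap = -2.4 × (8.81 - 5.91) = -6.96%, loss ≈ 13308 × 6.96/100 ≈ 926.
Year 1985: gap = -2.4 × (11.06 - 5.91) = -12.36%, loss ≈ 13308 × 12.36/100 ≈ 1645.
Year 1986: gap = -2.4 × (7.8 - 5.91) = -4.536%, loss ≈ 13308 × 4.536/100 ≈ 604.
Year 1987: gap = -2.4 × (9.82 - 5.91) = -9.384%, loss ≈ 13308 × 9.384/100 ≈ 1249.
Total lost output = 926 + 1645 + 604 + 1249 = 4424 billion.

€4,424 billion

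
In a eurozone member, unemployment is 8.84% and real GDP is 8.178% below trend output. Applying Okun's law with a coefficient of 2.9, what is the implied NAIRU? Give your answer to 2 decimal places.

6.02%

From Okun's law, u - u* = -(output gap)/β = -(-8.178)/2.9 = 2.82 points.
So u* = 8.84 - 2.82 = 6.02%.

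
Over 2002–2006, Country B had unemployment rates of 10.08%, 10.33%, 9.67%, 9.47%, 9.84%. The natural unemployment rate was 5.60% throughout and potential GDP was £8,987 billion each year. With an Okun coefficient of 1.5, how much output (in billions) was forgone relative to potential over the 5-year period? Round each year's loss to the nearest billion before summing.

Year 2002: gap = -1.5 × (10.08 - 5.6) = -6.72%, loss ≈ 8987 × 6.72/100 ≈ 604.
Year 2003: gap = -1.5 × (10.33 - 5.6) = -7.095%, loss ≈ 8987 × 7.095/100 ≈ 638.
Year 2004: gap = -1.5 × (9.67 - 5.6) = -6.105%, loss ≈ 8987 × 6.105/100 ≈ 549.
Year 2005: gap = -1.5 × (9.47 - 5.6) = -5.805%, loss ≈ 8987 × 5.805/100 ≈ 522.
Year 2006: gap = -1.5 × (9.84 - 5.6) = -6.36%, loss ≈ 8987 × 6.36/100 ≈ 572.
Total lost output = 604 + 638 + 549 + 522 + 572 = 2885 billion.

£2,885 billion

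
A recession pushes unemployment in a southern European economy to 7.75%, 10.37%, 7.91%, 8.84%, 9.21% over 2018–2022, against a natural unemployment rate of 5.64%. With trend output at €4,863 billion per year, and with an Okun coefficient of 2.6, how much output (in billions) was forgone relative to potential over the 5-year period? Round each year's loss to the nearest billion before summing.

€2,008 billion

Year 2018: gap = -2.6 × (7.75 - 5.64) = -5.486%, loss ≈ 4863 × 5.486/100 ≈ 267.
Year 2019: gap = -2.6 × (10.37 - 5.64) = -12.298%, loss ≈ 4863 × 12.298/100 ≈ 598.
Year 2020: gap = -2.6 × (7.91 - 5.64) = -5.902%, loss ≈ 4863 × 5.902/100 ≈ 287.
Year 2021: gap = -2.6 × (8.84 - 5.64) = -8.32%, loss ≈ 4863 × 8.32/100 ≈ 405.
Year 2022: gap = -2.6 × (9.21 - 5.64) = -9.282%, loss ≈ 4863 × 9.282/100 ≈ 451.
Total lost output = 267 + 598 + 287 + 405 + 451 = 2008 billion.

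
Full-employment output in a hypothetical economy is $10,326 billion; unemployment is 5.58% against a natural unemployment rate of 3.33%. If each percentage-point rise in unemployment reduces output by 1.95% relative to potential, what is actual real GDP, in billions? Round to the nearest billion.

$9,873 billion

Unemployment gap = 5.58 - 3.33 = 2.25 points, so the output gap is -1.95 × 2.25 = -4.3875%.
Actual GDP = 10326 × (1 - 4.3875/100) = 10326 × 0.956125 ≈ 9873 billion.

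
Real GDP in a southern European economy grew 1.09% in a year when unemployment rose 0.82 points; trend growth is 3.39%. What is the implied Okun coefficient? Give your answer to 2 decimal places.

β ≈ 2.80

Growth form: g_Y = g_Y* - β × Δu, so β = (g_Y* - g_Y)/Δu.
β = (3.39 - 1.09)/0.82 = 2.3/0.82 = 2.80.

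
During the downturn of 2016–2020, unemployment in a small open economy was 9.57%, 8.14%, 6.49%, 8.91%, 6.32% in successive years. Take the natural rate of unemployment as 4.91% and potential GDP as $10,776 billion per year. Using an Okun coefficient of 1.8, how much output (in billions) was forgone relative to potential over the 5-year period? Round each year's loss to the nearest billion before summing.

$2,886 billion

Year 2016: gap = -1.8 × (9.57 - 4.91) = -8.388%, loss ≈ 10776 × 8.388/100 ≈ 904.
Year 2017: gap = -1.8 × (8.14 - 4.91) = -5.814%, loss ≈ 10776 × 5.814/100 ≈ 627.
Year 2018: gap = -1.8 × (6.49 - 4.91) = -2.844%, loss ≈ 10776 × 2.844/100 ≈ 306.
Year 2019: gap = -1.8 × (8.91 - 4.91) = -7.2%, loss ≈ 10776 × 7.2/100 ≈ 776.
Year 2020: gap = -1.8 × (6.32 - 4.91) = -2.538%, loss ≈ 10776 × 2.538/100 ≈ 273.
Total lost output = 904 + 627 + 306 + 776 + 273 = 2886 billion.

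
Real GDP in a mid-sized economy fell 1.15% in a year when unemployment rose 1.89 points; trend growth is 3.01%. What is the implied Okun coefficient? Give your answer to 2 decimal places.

Growth form: g_Y = g_Y* - β × Δu, so β = (g_Y* - g_Y)/Δu.
β = (3.01 + 1.15)/1.89 = 4.16/1.89 = 2.20.

β ≈ 2.20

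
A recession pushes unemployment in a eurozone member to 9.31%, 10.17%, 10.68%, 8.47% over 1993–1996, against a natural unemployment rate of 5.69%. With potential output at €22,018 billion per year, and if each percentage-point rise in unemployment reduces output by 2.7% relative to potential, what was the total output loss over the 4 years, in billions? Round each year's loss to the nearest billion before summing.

Year 1993: gap = -2.7 × (9.31 - 5.69) = -9.774%, loss ≈ 22018 × 9.774/100 ≈ 2152.
Year 1994: gap = -2.7 × (10.17 - 5.69) = -12.096%, loss ≈ 22018 × 12.096/100 ≈ 2663.
Year 1995: gap = -2.7 × (10.68 - 5.69) = -13.473%, loss ≈ 22018 × 13.473/100 ≈ 2966.
Year 1996: gap = -2.7 × (8.47 - 5.69) = -7.506%, loss ≈ 22018 × 7.506/100 ≈ 1653.
Total lost output = 2152 + 2663 + 2966 + 1653 = 9434 billion.

€9,434 billion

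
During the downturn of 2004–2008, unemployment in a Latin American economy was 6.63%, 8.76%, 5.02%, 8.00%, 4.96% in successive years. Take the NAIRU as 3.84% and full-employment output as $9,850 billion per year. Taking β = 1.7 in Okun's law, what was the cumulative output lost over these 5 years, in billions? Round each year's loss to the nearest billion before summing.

$2,374 billion

Year 2004: gap = -1.7 × (6.63 - 3.84) = -4.743%, loss ≈ 9850 × 4.743/100 ≈ 467.
Year 2005: gap = -1.7 × (8.76 - 3.84) = -8.364%, loss ≈ 9850 × 8.364/100 ≈ 824.
Year 2006: gap = -1.7 × (5.02 - 3.84) = -2.006%, loss ≈ 9850 × 2.006/100 ≈ 198.
Year 2007: gap = -1.7 × (8 - 3.84) = -7.072%, loss ≈ 9850 × 7.072/100 ≈ 697.
Year 2008: gap = -1.7 × (4.96 - 3.84) = -1.904%, loss ≈ 9850 × 1.904/100 ≈ 188.
Total lost output = 467 + 824 + 198 + 697 + 188 = 2374 billion.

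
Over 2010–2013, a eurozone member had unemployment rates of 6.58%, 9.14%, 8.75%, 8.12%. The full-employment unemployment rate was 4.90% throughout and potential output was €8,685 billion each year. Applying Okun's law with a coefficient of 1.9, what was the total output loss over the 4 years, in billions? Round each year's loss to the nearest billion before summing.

Year 2010: gap = -1.9 × (6.58 - 4.9) = -3.192%, loss ≈ 8685 × 3.192/100 ≈ 277.
Year 2011: gap = -1.9 × (9.14 - 4.9) = -8.056%, loss ≈ 8685 × 8.056/100 ≈ 700.
Year 2012: gap = -1.9 × (8.75 - 4.9) = -7.315%, loss ≈ 8685 × 7.315/100 ≈ 635.
Year 2013: gap = -1.9 × (8.12 - 4.9) = -6.118%, loss ≈ 8685 × 6.118/100 ≈ 531.
Total lost output = 277 + 700 + 635 + 531 = 2143 billion.

€2,143 billion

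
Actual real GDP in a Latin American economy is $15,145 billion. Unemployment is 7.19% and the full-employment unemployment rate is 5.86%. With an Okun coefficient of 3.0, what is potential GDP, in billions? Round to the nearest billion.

Unemployment gap = 7.19 - 5.86 = 1.33 points, so output gap = -3 × 1.33 = -3.99%.
Since Y = Y* × (1 + gap/100), Y* = 15145/0.9601 ≈ 15774 billion.

$15,774 billion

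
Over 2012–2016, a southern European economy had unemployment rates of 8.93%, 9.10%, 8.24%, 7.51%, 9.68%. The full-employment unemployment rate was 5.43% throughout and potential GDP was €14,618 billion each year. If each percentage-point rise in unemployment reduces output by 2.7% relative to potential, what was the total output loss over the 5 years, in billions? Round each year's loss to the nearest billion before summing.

Year 2012: gap = -2.7 × (8.93 - 5.43) = -9.45%, loss ≈ 14618 × 9.45/100 ≈ 1381.
Year 2013: gap = -2.7 × (9.1 - 5.43) = -9.909%, loss ≈ 14618 × 9.909/100 ≈ 1448.
Year 2014: gap = -2.7 × (8.24 - 5.43) = -7.587%, loss ≈ 14618 × 7.587/100 ≈ 1109.
Year 2015: gap = -2.7 × (7.51 - 5.43) = -5.616%, loss ≈ 14618 × 5.616/100 ≈ 821.
Year 2016: gap = -2.7 × (9.68 - 5.43) = -11.475%, loss ≈ 14618 × 11.475/100 ≈ 1677.
Total lost output = 1381 + 1448 + 1109 + 821 + 1677 = 6436 billion.

€6,436 billion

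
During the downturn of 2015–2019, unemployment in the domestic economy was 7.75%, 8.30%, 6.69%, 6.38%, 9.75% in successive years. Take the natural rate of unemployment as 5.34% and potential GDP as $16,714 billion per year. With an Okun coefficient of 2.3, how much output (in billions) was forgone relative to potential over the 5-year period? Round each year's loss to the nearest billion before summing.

Year 2015: gap = -2.3 × (7.75 - 5.34) = -5.543%, loss ≈ 16714 × 5.543/100 ≈ 926.
Year 2016: gap = -2.3 × (8.3 - 5.34) = -6.808%, loss ≈ 16714 × 6.808/100 ≈ 1138.
Year 2017: gap = -2.3 × (6.69 - 5.34) = -3.105%, loss ≈ 16714 × 3.105/100 ≈ 519.
Year 2018: gap = -2.3 × (6.38 - 5.34) = -2.392%, loss ≈ 16714 × 2.392/100 ≈ 400.
Year 2019: gap = -2.3 × (9.75 - 5.34) = -10.143%, loss ≈ 16714 × 10.143/100 ≈ 1695.
Total lost output = 926 + 1138 + 519 + 400 + 1695 = 4678 billion.

$4,678 billion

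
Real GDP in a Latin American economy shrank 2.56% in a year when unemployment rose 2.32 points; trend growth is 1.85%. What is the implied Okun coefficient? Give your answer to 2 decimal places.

Growth form: g_Y = g_Y* - β × Δu, so β = (g_Y* - g_Y)/Δu.
β = (1.85 + 2.56)/2.32 = 4.41/2.32 = 1.90.

β ≈ 1.90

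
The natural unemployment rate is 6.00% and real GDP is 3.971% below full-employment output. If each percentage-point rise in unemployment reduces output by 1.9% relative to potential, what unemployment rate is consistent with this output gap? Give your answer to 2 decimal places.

From Okun's law, u - u* = -(output gap)/β = -(-3.971)/1.9 = 2.09 points.
So u = 6 + 2.09 = 8.09%.

8.09%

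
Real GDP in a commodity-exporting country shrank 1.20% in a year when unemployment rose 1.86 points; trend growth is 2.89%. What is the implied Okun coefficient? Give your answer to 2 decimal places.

β ≈ 2.20

Growth form: g_Y = g_Y* - β × Δu, so β = (g_Y* - g_Y)/Δu.
β = (2.89 + 1.2)/1.86 = 4.09/1.86 = 2.20.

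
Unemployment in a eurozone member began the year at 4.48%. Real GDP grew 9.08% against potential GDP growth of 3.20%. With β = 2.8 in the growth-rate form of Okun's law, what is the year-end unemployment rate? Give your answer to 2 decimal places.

Growth-rate Okun's law: g_Y = g_Y* - β × Δu, so Δu = (g_Y* - g_Y)/β.
Δu = (3.2 - 9.08)/2.8 = -5.88/2.8 = -2.10 percentage points.
Year-end unemployment = 4.48 - 2.1 = 2.38%.

2.38%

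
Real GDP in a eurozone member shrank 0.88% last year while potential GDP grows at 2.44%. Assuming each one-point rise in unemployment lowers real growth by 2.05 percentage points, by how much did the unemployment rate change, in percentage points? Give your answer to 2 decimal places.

Growth-rate Okun's law: g_Y = g_Y* - β × Δu, so Δu = (g_Y* - g_Y)/β.
Δu = (2.44 + 0.88)/2.05 = 3.32/2.05 = 1.62 percentage points.

1.62 percentage points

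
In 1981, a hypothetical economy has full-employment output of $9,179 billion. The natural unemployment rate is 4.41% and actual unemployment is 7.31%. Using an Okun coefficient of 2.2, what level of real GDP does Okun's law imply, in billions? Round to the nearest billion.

$8,593 billion

Unemployment gap = 7.31 - 4.41 = 2.9 points, so the output gap is -2.2 × 2.9 = -6.38%.
Actual GDP = 9179 × (1 - 6.38/100) = 9179 × 0.9362 ≈ 8593 billion.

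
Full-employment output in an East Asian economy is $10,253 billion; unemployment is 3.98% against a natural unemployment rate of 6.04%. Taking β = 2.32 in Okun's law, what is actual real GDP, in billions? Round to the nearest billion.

$10,743 billion

Unemployment gap = 3.98 - 6.04 = -2.06 points, so the output gap is -2.32 × (-2.06) = 4.7792%.
Actual GDP = 10253 × (1 + 4.7792/100) = 10253 × 1.047792 ≈ 10743 billion.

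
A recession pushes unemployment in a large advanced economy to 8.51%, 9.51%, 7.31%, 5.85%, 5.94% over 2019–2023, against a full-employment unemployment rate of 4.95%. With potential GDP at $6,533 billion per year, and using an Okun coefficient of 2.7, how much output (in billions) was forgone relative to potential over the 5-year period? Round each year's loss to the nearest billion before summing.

$2,182 billion

Year 2019: gap = -2.7 × (8.51 - 4.95) = -9.612%, loss ≈ 6533 × 9.612/100 ≈ 628.
Year 2020: gap = -2.7 × (9.51 - 4.95) = -12.312%, loss ≈ 6533 × 12.312/100 ≈ 804.
Year 2021: gap = -2.7 × (7.31 - 4.95) = -6.372%, loss ≈ 6533 × 6.372/100 ≈ 416.
Year 2022: gap = -2.7 × (5.85 - 4.95) = -2.43%, loss ≈ 6533 × 2.43/100 ≈ 159.
Year 2023: gap = -2.7 × (5.94 - 4.95) = -2.673%, loss ≈ 6533 × 2.673/100 ≈ 175.
Total lost output = 628 + 804 + 416 + 159 + 175 = 2182 billion.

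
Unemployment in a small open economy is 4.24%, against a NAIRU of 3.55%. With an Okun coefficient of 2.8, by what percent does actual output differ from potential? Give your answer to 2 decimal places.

-1.93%

The unemployment gap is 4.24 - 3.55 = 0.69 percentage points.
Okun's law gives an output gap of -2.8 × 0.69 = -1.932%, i.e. 1.93% below potential.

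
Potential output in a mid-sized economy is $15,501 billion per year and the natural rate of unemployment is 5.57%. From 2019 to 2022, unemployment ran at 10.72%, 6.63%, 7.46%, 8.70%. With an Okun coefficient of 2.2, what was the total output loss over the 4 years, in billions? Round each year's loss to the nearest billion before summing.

$3,829 billion

Year 2019: gap = -2.2 × (10.72 - 5.57) = -11.33%, loss ≈ 15501 × 11.33/100 ≈ 1756.
Year 2020: gap = -2.2 × (6.63 - 5.57) = -2.332%, loss ≈ 15501 × 2.332/100 ≈ 361.
Year 2021: gap = -2.2 × (7.46 - 5.57) = -4.158%, loss ≈ 15501 × 4.158/100 ≈ 645.
Year 2022: gap = -2.2 × (8.7 - 5.57) = -6.886%, loss ≈ 15501 × 6.886/100 ≈ 1067.
Total lost output = 1756 + 361 + 645 + 1067 = 3829 billion.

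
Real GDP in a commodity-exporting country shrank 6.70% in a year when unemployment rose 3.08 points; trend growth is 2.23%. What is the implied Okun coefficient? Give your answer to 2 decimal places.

Growth form: g_Y = g_Y* - β × Δu, so β = (g_Y* - g_Y)/Δu.
β = (2.23 + 6.7)/3.08 = 8.93/3.08 = 2.90.

β ≈ 2.90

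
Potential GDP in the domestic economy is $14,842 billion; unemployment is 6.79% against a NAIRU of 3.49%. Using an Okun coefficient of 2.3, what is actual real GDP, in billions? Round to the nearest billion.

$13,715 billion

Unemployment gap = 6.79 - 3.49 = 3.3 points, so the output gap is -2.3 × 3.3 = -7.59%.
Actual GDP = 14842 × (1 - 7.59/100) = 14842 × 0.9241 ≈ 13715 billion.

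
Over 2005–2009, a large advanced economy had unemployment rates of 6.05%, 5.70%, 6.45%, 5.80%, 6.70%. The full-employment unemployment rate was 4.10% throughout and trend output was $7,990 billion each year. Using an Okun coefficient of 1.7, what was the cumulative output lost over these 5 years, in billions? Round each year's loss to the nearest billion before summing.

$1,385 billion

Year 2005: gap = -1.7 × (6.05 - 4.1) = -3.315%, loss ≈ 7990 × 3.315/100 ≈ 265.
Year 2006: gap = -1.7 × (5.7 - 4.1) = -2.72%, loss ≈ 7990 × 2.72/100 ≈ 217.
Year 2007: gap = -1.7 × (6.45 - 4.1) = -3.995%, loss ≈ 7990 × 3.995/100 ≈ 319.
Year 2008: gap = -1.7 × (5.8 - 4.1) = -2.89%, loss ≈ 7990 × 2.89/100 ≈ 231.
Year 2009: gap = -1.7 × (6.7 - 4.1) = -4.42%, loss ≈ 7990 × 4.42/100 ≈ 353.
Total lost output = 265 + 217 + 319 + 231 + 353 = 1385 billion.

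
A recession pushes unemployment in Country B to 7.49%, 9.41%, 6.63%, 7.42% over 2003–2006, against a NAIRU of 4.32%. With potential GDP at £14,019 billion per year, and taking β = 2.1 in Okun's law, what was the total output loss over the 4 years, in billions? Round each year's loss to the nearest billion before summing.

Year 2003: gap = -2.1 × (7.49 - 4.32) = -6.657%, loss ≈ 14019 × 6.657/100 ≈ 933.
Year 2004: gap = -2.1 × (9.41 - 4.32) = -10.689%, loss ≈ 14019 × 10.689/100 ≈ 1498.
Year 2005: gap = -2.1 × (6.63 - 4.32) = -4.851%, loss ≈ 14019 × 4.851/100 ≈ 680.
Year 2006: gap = -2.1 × (7.42 - 4.32) = -6.51%, loss ≈ 14019 × 6.51/100 ≈ 913.
Total lost output = 933 + 1498 + 680 + 913 = 4024 billion.

£4,024 billion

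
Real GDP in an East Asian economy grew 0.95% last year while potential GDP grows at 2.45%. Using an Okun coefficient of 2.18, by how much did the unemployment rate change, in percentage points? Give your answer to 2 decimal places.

0.69 percentage points

Growth-rate Okun's law: g_Y = g_Y* - β × Δu, so Δu = (g_Y* - g_Y)/β.
Δu = (2.45 - 0.95)/2.18 = 1.5/2.18 = 0.69 percentage points.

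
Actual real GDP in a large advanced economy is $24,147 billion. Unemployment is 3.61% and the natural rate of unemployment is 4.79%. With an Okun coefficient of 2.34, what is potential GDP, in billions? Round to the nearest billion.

$23,498 billion

Unemployment gap = 3.61 - 4.79 = -1.18 points, so output gap = -2.34 × (-1.18) = 2.7612%.
Since Y = Y* × (1 + gap/100), Y* = 24147/1.027612 ≈ 23498 billion.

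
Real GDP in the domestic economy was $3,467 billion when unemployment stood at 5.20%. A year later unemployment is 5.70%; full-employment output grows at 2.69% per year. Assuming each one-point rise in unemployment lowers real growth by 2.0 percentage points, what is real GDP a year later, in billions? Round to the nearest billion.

$3,526 billion

Δu = 5.7 - 5.2 = 0.5 points.
Okun's law (growth form): g_Y = g_Y* - β × Δu = 2.69 - 2.0 × (0.50) = 2.69 - 1 = 1.69%.
Real GDP in the next year = 3467 × (1 + 1.69/100) = 3467 × 1.0169 ≈ 3526 billion.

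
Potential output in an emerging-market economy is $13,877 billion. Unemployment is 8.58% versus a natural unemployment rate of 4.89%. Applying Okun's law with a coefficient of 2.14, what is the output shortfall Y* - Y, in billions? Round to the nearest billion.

$1,096 billion

Output gap = -2.14 × (8.58 - 4.89) = -2.14 × 3.69 = -7.8966%.
Actual GDP ≈ 13877 × 0.921034 ≈ 12781 billion, so the shortfall is 13877 - 12781 = 1096 billion.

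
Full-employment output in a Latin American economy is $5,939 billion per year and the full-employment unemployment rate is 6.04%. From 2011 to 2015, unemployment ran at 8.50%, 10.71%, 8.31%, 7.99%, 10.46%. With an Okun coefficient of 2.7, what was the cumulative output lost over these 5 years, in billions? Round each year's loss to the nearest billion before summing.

Year 2011: gap = -2.7 × (8.5 - 6.04) = -6.642%, loss ≈ 5939 × 6.642/100 ≈ 394.
Year 2012: gap = -2.7 × (10.71 - 6.04) = -12.609%, loss ≈ 5939 × 12.609/100 ≈ 749.
Year 2013: gap = -2.7 × (8.31 - 6.04) = -6.129%, loss ≈ 5939 × 6.129/100 ≈ 364.
Year 2014: gap = -2.7 × (7.99 - 6.04) = -5.265%, loss ≈ 5939 × 5.265/100 ≈ 313.
Year 2015: gap = -2.7 × (10.46 - 6.04) = -11.934%, loss ≈ 5939 × 11.934/100 ≈ 709.
Total lost output = 394 + 749 + 364 + 313 + 709 = 2529 billion.

$2,529 billion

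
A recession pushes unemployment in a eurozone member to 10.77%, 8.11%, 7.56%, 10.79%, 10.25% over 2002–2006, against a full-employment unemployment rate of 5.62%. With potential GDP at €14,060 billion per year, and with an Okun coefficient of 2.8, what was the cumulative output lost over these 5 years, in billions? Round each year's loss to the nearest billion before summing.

€7,629 billion

Year 2002: gap = -2.8 × (10.77 - 5.62) = -14.42%, loss ≈ 14060 × 14.42/100 ≈ 2027.
Year 2003: gap = -2.8 × (8.11 - 5.62) = -6.972%, loss ≈ 14060 × 6.972/100 ≈ 980.
Year 2004: gap = -2.8 × (7.56 - 5.62) = -5.432%, loss ≈ 14060 × 5.432/100 ≈ 764.
Year 2005: gap = -2.8 × (10.79 - 5.62) = -14.476%, loss ≈ 14060 × 14.476/100 ≈ 2035.
Year 2006: gap = -2.8 × (10.25 - 5.62) = -12.964%, loss ≈ 14060 × 12.964/100 ≈ 1823.
Total lost output = 2027 + 980 + 764 + 2035 + 1823 = 7629 billion.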